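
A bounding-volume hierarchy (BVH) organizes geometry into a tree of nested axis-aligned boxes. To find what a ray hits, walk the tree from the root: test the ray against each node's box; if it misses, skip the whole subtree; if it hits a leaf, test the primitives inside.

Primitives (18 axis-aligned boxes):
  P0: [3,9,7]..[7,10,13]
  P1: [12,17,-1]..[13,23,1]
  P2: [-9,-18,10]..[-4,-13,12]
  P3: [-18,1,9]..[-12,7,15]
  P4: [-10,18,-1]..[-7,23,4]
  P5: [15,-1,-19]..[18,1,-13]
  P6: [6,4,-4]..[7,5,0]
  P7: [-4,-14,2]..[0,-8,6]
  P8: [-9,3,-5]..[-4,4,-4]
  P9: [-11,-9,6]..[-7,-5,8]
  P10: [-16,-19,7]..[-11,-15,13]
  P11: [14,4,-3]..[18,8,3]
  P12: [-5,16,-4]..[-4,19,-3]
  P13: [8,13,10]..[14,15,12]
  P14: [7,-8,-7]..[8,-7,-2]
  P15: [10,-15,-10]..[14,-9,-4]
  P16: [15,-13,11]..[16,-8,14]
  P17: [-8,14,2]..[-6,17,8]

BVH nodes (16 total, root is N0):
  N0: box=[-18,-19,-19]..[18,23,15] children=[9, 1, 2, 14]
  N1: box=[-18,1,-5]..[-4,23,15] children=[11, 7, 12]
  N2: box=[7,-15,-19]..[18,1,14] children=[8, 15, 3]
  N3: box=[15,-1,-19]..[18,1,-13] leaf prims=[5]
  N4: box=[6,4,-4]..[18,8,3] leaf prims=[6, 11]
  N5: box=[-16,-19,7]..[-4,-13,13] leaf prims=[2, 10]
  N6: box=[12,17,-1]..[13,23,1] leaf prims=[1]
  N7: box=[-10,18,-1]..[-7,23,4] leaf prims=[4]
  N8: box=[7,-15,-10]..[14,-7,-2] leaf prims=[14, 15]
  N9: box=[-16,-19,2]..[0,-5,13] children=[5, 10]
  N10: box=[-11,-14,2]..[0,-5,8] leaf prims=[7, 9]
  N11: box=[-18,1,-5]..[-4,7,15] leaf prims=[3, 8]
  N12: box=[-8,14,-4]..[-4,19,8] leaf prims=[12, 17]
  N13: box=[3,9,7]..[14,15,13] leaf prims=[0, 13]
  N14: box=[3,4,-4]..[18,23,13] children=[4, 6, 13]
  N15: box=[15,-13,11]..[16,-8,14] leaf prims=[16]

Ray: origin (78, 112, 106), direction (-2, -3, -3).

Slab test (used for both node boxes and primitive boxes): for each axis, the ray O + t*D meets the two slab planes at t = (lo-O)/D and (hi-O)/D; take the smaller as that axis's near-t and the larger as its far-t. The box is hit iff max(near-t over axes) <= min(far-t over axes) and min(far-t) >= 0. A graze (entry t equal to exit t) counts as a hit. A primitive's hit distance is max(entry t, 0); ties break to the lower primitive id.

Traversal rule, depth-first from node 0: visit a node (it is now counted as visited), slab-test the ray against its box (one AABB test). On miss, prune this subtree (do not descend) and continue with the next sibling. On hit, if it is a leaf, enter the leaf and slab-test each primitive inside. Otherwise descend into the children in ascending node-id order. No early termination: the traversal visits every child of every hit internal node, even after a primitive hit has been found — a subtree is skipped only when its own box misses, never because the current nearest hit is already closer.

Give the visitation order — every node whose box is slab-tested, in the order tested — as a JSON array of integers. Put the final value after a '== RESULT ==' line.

Trace the traversal:
N0 x:[30,48] y:[89/3,131/3] z:[91/3,125/3] -> hit [91/3,125/3], descend [1, 2, 9, 14]
  N1 x:[41,48] y:[89/3,37] z:[91/3,37] -> miss, prune
  N2 x:[30,71/2] y:[37,127/3] z:[92/3,125/3] -> miss, prune
  N9 x:[39,47] y:[39,131/3] z:[31,104/3] -> miss, prune
  N14 x:[30,75/2] y:[89/3,36] z:[31,110/3] -> hit [31,36], descend [4, 6, 13]
    N4 x:[30,36] y:[104/3,36] z:[103/3,110/3] -> hit [104/3,36] leaf, test {P6@t=107/3, P11(miss)}
    N6 x:[65/2,33] y:[89/3,95/3] z:[35,107/3] -> miss, prune
    N13 x:[32,75/2] y:[97/3,103/3] z:[31,33] -> hit [97/3,33] leaf, test {P0(miss), P13(miss)}

order=[0, 1, 2, 9, 14, 4, 6, 13]  |boxes|=8  |leaves|=2  hit=P6

== RESULT ==
[0, 1, 2, 9, 14, 4, 6, 13]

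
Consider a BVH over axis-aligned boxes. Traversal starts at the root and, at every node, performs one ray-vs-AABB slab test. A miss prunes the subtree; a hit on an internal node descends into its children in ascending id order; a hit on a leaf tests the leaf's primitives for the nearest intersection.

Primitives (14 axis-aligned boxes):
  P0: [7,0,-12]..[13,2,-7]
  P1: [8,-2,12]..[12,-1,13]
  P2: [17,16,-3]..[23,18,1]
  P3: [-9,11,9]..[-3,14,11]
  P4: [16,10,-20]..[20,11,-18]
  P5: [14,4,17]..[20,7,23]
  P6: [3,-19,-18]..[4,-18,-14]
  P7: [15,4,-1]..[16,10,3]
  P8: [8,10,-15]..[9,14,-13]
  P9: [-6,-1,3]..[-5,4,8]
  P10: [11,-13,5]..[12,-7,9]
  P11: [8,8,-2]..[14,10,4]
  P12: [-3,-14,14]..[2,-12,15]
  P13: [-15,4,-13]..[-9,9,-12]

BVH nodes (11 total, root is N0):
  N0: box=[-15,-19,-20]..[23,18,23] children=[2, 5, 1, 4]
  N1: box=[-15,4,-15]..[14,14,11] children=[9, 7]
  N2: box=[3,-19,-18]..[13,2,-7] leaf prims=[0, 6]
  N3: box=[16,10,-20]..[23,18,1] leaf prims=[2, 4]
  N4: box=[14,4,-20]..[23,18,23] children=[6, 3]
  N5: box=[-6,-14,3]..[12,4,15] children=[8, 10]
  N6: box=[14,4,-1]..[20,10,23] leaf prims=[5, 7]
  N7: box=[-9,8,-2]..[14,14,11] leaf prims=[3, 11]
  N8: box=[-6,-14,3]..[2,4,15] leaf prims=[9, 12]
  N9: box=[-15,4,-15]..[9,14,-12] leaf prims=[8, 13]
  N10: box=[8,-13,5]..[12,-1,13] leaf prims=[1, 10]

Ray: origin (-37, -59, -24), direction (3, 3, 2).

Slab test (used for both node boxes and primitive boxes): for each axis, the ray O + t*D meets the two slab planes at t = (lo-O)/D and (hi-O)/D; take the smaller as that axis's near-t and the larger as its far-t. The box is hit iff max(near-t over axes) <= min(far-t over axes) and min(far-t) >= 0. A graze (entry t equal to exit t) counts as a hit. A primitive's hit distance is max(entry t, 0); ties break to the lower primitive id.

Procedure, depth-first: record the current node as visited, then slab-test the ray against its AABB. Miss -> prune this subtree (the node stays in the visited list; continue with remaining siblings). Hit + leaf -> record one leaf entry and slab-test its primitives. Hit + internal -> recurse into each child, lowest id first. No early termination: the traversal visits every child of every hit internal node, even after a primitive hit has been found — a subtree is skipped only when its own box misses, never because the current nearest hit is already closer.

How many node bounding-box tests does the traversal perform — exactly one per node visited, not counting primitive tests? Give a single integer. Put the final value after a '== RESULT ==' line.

Walk:
N0 x:[22/3,20] y:[40/3,77/3] z:[2,47/2] -> hit [40/3,20], descend [1, 2, 4, 5]
  N1 x:[22/3,17] y:[21,73/3] z:[9/2,35/2] -> miss, prune
  N2 x:[40/3,50/3] y:[40/3,61/3] z:[3,17/2] -> miss, prune
  N4 x:[17,20] y:[21,77/3] z:[2,47/2] -> miss, prune
  N5 x:[31/3,49/3] y:[15,21] z:[27/2,39/2] -> hit [15,49/3], descend [8, 10]
    N8 x:[31/3,13] y:[15,21] z:[27/2,39/2] -> miss, prune
    N10 x:[15,49/3] y:[46/3,58/3] z:[29/2,37/2] -> hit [46/3,49/3] leaf, test {P1(miss), P10@t=16}

order=[0, 1, 2, 4, 5, 8, 10]  |boxes|=7  |leaves|=1  hit=P10

== RESULT ==
7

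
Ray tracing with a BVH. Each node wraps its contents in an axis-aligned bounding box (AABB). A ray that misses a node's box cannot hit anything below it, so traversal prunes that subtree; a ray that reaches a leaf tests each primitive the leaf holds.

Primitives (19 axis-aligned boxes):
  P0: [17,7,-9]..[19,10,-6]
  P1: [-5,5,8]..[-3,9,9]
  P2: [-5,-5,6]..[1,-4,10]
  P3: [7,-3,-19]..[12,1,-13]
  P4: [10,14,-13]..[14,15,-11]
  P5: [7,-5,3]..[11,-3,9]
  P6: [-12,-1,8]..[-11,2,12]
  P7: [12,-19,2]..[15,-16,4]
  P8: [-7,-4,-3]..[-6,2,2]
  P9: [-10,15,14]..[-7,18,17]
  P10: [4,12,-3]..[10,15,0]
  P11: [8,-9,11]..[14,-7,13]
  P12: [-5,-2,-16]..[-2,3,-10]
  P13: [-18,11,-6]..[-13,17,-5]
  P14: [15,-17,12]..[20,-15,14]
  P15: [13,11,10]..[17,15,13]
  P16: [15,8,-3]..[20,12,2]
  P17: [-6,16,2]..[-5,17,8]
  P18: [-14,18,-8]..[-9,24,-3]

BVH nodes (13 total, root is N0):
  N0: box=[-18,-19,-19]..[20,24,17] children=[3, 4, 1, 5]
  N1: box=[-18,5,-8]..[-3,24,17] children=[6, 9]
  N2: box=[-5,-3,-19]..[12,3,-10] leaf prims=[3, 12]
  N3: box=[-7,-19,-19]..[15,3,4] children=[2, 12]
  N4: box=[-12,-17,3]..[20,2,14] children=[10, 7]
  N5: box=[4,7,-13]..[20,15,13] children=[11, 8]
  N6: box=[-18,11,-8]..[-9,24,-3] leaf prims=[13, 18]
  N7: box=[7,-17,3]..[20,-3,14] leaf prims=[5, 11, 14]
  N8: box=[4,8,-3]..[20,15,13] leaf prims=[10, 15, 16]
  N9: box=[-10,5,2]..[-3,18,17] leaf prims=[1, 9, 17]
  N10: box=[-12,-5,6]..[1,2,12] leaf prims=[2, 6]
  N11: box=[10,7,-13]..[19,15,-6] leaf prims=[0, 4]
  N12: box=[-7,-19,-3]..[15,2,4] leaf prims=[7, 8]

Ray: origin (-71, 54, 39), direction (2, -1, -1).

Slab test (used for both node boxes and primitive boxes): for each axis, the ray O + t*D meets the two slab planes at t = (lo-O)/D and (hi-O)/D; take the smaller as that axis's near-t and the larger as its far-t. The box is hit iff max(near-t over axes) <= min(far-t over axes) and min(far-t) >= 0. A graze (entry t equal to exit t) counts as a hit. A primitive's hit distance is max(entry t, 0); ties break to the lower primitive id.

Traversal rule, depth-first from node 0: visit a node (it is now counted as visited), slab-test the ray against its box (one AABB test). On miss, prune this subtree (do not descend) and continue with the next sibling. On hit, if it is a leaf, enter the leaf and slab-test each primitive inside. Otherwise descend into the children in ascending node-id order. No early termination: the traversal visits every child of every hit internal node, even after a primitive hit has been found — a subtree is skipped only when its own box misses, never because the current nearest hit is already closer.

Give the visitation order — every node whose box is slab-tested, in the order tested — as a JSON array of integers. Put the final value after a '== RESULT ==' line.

Traverse from the root:
N0 x:[53/2,91/2] y:[30,73] z:[22,58] -> hit [30,91/2], descend [1, 3, 4, 5]
  N1 x:[53/2,34] y:[30,49] z:[22,47] -> hit [30,34], descend [6, 9]
    N6 x:[53/2,31] y:[30,43] z:[42,47] -> miss, prune
    N9 x:[61/2,34] y:[36,49] z:[22,37] -> miss, prune
  N3 x:[32,43] y:[51,73] z:[35,58] -> miss, prune
  N4 x:[59/2,91/2] y:[52,71] z:[25,36] -> miss, prune
  N5 x:[75/2,91/2] y:[39,47] z:[26,52] -> hit [39,91/2], descend [8, 11]
    N8 x:[75/2,91/2] y:[39,46] z:[26,42] -> hit [39,42] leaf, test {P10@t=39, P15(miss), P16(miss)}
    N11 x:[81/2,45] y:[39,47] z:[45,52] -> hit [45,45] leaf, test {P0@t=45, P4(miss)}

order=[0, 1, 6, 9, 3, 4, 5, 8, 11]  |boxes|=9  |leaves|=2  hit=P10

== RESULT ==
[0, 1, 6, 9, 3, 4, 5, 8, 11]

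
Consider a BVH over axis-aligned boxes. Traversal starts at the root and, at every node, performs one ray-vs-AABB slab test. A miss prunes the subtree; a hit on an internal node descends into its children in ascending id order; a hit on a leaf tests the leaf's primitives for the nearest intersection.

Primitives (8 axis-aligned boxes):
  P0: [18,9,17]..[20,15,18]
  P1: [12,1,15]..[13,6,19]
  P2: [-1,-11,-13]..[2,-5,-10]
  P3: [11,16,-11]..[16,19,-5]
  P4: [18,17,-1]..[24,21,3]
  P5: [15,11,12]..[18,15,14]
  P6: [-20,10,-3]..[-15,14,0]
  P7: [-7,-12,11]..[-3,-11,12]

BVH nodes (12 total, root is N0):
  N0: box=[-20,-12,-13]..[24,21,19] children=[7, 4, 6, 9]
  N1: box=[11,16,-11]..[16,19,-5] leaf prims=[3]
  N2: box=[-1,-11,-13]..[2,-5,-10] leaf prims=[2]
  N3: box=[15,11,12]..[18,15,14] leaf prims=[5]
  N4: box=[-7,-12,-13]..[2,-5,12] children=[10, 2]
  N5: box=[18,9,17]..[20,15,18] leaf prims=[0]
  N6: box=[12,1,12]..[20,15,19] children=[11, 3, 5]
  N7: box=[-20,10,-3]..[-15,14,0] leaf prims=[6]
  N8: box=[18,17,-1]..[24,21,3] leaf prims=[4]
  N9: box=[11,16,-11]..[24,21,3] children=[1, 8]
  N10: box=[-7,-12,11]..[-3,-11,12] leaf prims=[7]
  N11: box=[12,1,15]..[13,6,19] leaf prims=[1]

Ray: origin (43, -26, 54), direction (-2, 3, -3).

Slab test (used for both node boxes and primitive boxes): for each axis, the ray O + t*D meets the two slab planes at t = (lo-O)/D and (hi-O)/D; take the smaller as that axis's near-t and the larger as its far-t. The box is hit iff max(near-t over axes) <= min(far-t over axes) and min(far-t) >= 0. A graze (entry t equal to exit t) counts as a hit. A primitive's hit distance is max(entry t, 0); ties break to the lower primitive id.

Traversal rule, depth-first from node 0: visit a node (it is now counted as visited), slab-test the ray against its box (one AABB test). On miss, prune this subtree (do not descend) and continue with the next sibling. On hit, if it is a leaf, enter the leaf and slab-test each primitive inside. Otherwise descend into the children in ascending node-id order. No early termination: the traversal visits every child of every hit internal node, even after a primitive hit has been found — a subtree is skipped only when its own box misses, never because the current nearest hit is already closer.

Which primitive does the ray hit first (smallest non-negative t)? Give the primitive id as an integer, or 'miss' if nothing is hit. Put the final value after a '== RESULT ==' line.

Traverse from the root:
N0 x:[19/2,63/2] y:[14/3,47/3] z:[35/3,67/3] -> hit [35/3,47/3], descend [4, 6, 7, 9]
  N4 x:[41/2,25] y:[14/3,7] z:[14,67/3] -> miss, prune
  N6 x:[23/2,31/2] y:[9,41/3] z:[35/3,14] -> hit [35/3,41/3], descend [3, 5, 11]
    N3 x:[25/2,14] y:[37/3,41/3] z:[40/3,14] -> hit [40/3,41/3] leaf, test {P5@t=40/3}
    N5 x:[23/2,25/2] y:[35/3,41/3] z:[12,37/3] -> hit [12,37/3] leaf, test {P0@t=12}
    N11 x:[15,31/2] y:[9,32/3] z:[35/3,13] -> miss, prune
  N7 x:[29,63/2] y:[12,40/3] z:[18,19] -> miss, prune
  N9 x:[19/2,16] y:[14,47/3] z:[17,65/3] -> miss, prune

8 AABB tests over nodes [0, 4, 6, 3, 5, 11, 7, 9]; 2 leaves entered; closest P0.

== RESULT ==
0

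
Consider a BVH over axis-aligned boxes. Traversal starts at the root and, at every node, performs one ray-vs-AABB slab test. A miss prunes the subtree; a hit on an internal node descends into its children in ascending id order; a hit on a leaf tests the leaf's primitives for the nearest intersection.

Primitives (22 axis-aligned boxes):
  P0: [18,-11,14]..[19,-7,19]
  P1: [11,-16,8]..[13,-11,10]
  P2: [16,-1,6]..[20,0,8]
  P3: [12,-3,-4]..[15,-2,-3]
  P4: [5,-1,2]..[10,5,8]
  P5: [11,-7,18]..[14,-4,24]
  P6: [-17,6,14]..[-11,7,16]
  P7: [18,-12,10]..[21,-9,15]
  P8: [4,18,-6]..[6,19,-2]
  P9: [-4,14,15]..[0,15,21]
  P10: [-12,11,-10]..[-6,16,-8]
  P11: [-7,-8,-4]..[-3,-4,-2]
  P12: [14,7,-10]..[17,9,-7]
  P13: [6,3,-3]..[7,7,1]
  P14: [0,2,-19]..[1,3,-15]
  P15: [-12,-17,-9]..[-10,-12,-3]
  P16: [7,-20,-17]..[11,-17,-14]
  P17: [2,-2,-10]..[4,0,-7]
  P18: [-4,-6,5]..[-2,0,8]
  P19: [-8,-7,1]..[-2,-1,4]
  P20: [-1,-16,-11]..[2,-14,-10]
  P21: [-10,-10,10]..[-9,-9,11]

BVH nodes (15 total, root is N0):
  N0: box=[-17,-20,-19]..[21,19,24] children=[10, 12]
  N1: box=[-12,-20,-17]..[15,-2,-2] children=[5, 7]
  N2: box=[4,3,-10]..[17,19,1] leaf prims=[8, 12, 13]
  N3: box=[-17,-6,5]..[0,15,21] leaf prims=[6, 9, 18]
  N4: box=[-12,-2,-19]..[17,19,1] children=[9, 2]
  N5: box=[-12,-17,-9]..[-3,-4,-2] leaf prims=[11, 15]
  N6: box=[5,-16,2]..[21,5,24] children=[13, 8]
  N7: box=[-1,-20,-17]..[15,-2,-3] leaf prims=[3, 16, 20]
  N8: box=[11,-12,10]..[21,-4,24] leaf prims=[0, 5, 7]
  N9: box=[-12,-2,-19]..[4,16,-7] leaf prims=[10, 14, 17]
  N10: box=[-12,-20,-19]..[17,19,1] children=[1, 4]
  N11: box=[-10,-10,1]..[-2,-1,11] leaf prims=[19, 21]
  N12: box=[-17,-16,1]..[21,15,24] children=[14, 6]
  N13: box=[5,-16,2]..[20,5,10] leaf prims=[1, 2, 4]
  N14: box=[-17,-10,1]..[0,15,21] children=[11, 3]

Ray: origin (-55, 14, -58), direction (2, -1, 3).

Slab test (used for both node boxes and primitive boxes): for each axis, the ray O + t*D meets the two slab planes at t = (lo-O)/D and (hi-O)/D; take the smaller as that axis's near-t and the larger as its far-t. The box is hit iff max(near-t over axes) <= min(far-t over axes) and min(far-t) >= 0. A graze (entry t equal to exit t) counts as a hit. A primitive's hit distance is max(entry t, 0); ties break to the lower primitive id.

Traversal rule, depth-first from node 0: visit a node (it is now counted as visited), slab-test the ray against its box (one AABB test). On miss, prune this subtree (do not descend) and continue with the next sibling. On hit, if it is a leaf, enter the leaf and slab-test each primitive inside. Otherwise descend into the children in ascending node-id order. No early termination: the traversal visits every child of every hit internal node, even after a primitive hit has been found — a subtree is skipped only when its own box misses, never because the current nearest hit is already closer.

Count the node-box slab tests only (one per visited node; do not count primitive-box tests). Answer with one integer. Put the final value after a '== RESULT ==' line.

Trace the traversal:
N0 x:[19,38] y:[-5,34] z:[13,82/3] -> hit [19,82/3], descend [10, 12]
  N10 x:[43/2,36] y:[-5,34] z:[13,59/3] -> miss, prune
  N12 x:[19,38] y:[-1,30] z:[59/3,82/3] -> hit [59/3,82/3], descend [6, 14]
    N6 x:[30,38] y:[9,30] z:[20,82/3] -> miss, prune
    N14 x:[19,55/2] y:[-1,24] z:[59/3,79/3] -> hit [59/3,24], descend [3, 11]
      N3 x:[19,55/2] y:[-1,20] z:[21,79/3] -> miss, prune
      N11 x:[45/2,53/2] y:[15,24] z:[59/3,23] -> hit [45/2,23] leaf, test {P19(miss), P21@t=23}

Summary -> nodes [0, 10, 12, 6, 14, 3, 11]; box-tests=7; leaf-entries=1; first=P21

== RESULT ==
7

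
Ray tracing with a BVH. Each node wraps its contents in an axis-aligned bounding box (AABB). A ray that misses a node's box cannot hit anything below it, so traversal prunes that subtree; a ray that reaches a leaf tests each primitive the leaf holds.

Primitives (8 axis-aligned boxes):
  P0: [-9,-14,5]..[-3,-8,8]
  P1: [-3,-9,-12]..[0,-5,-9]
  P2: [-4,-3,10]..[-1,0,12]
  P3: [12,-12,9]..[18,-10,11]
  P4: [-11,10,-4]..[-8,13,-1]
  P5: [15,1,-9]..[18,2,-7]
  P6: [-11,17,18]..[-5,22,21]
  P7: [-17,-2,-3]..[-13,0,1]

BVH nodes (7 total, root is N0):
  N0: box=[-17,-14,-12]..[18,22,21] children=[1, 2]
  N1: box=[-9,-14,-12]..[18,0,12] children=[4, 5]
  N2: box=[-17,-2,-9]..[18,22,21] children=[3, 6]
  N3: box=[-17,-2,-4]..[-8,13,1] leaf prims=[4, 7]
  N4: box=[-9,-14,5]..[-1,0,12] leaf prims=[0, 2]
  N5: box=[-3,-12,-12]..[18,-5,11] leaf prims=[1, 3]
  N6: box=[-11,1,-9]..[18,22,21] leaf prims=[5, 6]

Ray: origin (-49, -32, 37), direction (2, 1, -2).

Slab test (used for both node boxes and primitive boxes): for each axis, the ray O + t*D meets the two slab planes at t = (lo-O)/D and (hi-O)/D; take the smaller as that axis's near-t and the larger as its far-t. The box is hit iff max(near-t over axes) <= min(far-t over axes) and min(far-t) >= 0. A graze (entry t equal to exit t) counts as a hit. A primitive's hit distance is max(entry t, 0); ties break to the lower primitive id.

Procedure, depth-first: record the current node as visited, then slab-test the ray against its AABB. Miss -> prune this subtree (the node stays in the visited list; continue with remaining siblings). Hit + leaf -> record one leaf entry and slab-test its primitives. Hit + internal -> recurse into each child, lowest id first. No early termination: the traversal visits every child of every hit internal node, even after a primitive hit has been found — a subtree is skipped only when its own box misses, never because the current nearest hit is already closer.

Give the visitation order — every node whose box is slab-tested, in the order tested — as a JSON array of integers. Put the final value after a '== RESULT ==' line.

Traverse from the root:
N0 x:[16,67/2] y:[18,54] z:[8,49/2] -> hit [18,49/2], descend [1, 2]
  N1 x:[20,67/2] y:[18,32] z:[25/2,49/2] -> hit [20,49/2], descend [4, 5]
    N4 x:[20,24] y:[18,32] z:[25/2,16] -> miss, prune
    N5 x:[23,67/2] y:[20,27] z:[13,49/2] -> hit [23,49/2] leaf, test {P1@t=23, P3(miss)}
  N2 x:[16,67/2] y:[30,54] z:[8,23] -> miss, prune

Summary -> nodes [0, 1, 4, 5, 2]; box-tests=5; leaf-entries=1; first=P1

== RESULT ==
[0, 1, 4, 5, 2]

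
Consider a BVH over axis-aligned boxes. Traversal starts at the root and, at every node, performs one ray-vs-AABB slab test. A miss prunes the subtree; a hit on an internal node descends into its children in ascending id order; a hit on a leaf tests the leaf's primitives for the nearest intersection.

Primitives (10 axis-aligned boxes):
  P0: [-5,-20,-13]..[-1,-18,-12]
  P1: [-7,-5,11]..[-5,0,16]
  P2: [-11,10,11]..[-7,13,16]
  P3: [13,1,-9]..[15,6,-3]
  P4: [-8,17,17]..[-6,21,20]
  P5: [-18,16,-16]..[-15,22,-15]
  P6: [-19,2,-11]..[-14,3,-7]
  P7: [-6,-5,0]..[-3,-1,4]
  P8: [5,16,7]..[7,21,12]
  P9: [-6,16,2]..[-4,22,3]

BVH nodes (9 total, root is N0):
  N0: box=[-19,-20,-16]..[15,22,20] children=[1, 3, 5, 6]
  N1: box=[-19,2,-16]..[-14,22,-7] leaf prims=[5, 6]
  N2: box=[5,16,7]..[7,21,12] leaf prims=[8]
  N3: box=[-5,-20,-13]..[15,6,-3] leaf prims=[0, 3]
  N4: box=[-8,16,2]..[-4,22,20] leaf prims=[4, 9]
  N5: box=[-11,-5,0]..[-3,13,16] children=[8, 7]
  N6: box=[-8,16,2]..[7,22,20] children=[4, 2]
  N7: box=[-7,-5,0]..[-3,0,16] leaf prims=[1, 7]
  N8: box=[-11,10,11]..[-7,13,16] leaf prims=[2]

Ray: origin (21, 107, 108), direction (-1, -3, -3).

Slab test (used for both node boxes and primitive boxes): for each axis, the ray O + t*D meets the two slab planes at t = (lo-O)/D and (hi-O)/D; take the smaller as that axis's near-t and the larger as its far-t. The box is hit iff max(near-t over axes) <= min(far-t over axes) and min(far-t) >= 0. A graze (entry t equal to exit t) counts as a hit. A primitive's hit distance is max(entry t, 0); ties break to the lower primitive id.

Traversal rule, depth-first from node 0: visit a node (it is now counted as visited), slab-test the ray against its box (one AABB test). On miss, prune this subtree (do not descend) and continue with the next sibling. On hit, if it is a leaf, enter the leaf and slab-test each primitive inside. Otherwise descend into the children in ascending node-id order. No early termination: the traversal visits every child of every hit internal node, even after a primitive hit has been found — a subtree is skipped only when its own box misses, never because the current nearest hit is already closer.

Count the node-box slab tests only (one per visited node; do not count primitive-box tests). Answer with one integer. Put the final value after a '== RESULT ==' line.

Walk:
N0 x:[6,40] y:[85/3,127/3] z:[88/3,124/3] -> hit [88/3,40], descend [1, 3, 5, 6]
  N1 x:[35,40] y:[85/3,35] z:[115/3,124/3] -> miss, prune
  N3 x:[6,26] y:[101/3,127/3] z:[37,121/3] -> miss, prune
  N5 x:[24,32] y:[94/3,112/3] z:[92/3,36] -> hit [94/3,32], descend [7, 8]
    N7 x:[24,28] y:[107/3,112/3] z:[92/3,36] -> miss, prune
    N8 x:[28,32] y:[94/3,97/3] z:[92/3,97/3] -> hit [94/3,32] leaf, test {P2@t=94/3}
  N6 x:[14,29] y:[85/3,91/3] z:[88/3,106/3] -> miss, prune

7 AABB tests over nodes [0, 1, 3, 5, 7, 8, 6]; 1 leaf entered; closest P2.

== RESULT ==
7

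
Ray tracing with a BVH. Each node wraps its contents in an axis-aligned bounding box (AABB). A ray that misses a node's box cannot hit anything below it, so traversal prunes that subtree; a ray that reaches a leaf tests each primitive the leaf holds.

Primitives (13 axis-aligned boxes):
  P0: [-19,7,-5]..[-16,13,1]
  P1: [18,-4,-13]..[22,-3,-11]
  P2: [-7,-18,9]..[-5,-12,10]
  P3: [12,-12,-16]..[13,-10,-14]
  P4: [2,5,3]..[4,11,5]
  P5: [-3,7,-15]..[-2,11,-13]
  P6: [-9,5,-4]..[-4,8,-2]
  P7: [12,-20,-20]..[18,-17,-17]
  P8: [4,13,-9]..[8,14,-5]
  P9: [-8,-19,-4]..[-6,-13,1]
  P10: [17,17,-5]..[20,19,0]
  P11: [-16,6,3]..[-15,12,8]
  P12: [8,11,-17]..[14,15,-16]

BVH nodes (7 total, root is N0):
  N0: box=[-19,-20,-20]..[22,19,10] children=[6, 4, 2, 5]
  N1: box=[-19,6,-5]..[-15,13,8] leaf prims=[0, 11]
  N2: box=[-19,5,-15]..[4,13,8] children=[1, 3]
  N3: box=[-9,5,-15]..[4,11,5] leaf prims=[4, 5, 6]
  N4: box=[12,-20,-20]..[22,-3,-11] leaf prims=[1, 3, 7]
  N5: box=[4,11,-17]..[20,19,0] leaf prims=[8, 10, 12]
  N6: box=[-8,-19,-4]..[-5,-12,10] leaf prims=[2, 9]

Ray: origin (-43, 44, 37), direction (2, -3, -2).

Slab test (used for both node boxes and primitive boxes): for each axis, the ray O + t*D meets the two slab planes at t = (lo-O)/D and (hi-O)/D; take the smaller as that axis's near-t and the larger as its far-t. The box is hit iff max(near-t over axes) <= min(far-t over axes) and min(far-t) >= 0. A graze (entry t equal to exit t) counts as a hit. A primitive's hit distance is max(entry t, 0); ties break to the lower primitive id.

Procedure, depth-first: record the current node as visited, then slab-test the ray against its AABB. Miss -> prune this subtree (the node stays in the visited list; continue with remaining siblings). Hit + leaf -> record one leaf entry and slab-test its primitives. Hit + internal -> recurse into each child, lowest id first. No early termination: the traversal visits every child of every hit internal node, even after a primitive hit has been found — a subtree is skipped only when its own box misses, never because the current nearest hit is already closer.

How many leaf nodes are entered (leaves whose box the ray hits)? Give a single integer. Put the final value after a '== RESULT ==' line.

Traverse from the root:
N0 x:[12,65/2] y:[25/3,64/3] z:[27/2,57/2] -> hit [27/2,64/3], descend [2, 4, 5, 6]
  N2 x:[12,47/2] y:[31/3,13] z:[29/2,26] -> miss, prune
  N4 x:[55/2,65/2] y:[47/3,64/3] z:[24,57/2] -> miss, prune
  N5 x:[47/2,63/2] y:[25/3,11] z:[37/2,27] -> miss, prune
  N6 x:[35/2,19] y:[56/3,21] z:[27/2,41/2] -> hit [56/3,19] leaf, test {P2(miss), P9(miss)}

5 AABB tests over nodes [0, 2, 4, 5, 6]; 1 leaf entered; closest miss.

== RESULT ==
1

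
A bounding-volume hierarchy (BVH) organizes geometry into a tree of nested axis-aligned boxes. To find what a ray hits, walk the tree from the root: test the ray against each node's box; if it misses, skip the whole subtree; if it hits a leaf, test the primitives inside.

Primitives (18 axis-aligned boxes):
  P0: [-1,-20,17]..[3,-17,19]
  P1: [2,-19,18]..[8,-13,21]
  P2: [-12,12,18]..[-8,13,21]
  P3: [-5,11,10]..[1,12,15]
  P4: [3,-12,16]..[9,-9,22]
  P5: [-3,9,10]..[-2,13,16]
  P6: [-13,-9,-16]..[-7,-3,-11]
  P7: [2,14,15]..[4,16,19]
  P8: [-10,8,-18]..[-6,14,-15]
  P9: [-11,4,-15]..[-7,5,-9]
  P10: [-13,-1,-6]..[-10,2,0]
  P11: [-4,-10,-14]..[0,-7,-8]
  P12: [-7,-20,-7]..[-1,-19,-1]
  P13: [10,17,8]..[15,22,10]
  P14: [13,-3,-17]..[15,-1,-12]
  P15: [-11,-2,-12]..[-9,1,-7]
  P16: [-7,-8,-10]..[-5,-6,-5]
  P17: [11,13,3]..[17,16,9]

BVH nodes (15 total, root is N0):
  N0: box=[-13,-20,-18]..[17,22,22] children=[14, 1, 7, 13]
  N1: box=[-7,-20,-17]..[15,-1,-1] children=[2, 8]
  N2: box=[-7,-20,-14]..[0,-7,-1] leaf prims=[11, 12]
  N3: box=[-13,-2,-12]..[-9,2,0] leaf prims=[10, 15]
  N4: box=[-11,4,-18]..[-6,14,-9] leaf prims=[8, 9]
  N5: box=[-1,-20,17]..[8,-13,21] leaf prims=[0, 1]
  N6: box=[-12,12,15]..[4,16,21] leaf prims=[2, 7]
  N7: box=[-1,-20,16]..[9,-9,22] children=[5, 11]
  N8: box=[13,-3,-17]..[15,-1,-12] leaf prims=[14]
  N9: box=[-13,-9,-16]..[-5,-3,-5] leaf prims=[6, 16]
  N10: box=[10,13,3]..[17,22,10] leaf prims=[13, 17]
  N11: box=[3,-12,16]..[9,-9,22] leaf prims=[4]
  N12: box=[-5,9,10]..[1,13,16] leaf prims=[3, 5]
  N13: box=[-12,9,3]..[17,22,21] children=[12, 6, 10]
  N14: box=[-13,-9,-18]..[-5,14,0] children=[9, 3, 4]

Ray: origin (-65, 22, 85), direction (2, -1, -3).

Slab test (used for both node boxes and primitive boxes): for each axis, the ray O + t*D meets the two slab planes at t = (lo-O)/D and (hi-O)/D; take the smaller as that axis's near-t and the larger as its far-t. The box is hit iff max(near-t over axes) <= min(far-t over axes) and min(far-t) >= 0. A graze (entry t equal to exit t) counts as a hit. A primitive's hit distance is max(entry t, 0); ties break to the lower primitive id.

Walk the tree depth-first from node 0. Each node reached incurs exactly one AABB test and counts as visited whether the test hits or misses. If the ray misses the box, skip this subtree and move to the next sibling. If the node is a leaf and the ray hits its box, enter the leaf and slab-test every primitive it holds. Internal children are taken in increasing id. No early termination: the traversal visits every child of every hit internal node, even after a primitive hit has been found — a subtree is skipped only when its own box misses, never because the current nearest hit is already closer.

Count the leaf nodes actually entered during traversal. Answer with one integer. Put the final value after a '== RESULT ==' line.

Walk:
N0 x:[26,41] y:[0,42] z:[21,103/3] -> hit [26,103/3], descend [1, 7, 13, 14]
  N1 x:[29,40] y:[23,42] z:[86/3,34] -> hit [29,34], descend [2, 8]
    N2 x:[29,65/2] y:[29,42] z:[86/3,33] -> hit [29,65/2] leaf, test {P11@t=31, P12(miss)}
    N8 x:[39,40] y:[23,25] z:[97/3,34] -> miss, prune
  N7 x:[32,37] y:[31,42] z:[21,23] -> miss, prune
  N13 x:[53/2,41] y:[0,13] z:[64/3,82/3] -> miss, prune
  N14 x:[26,30] y:[8,31] z:[85/3,103/3] -> hit [85/3,30], descend [3, 4, 9]
    N3 x:[26,28] y:[20,24] z:[85/3,97/3] -> miss, prune
    N4 x:[27,59/2] y:[8,18] z:[94/3,103/3] -> miss, prune
    N9 x:[26,30] y:[25,31] z:[30,101/3] -> hit [30,30] leaf, test {P6(miss), P16@t=30}

Visited [0, 1, 2, 8, 7, 13, 14, 3, 4, 9]. Tests: 10 box, 2 leaf. Nearest: P16.

== RESULT ==
2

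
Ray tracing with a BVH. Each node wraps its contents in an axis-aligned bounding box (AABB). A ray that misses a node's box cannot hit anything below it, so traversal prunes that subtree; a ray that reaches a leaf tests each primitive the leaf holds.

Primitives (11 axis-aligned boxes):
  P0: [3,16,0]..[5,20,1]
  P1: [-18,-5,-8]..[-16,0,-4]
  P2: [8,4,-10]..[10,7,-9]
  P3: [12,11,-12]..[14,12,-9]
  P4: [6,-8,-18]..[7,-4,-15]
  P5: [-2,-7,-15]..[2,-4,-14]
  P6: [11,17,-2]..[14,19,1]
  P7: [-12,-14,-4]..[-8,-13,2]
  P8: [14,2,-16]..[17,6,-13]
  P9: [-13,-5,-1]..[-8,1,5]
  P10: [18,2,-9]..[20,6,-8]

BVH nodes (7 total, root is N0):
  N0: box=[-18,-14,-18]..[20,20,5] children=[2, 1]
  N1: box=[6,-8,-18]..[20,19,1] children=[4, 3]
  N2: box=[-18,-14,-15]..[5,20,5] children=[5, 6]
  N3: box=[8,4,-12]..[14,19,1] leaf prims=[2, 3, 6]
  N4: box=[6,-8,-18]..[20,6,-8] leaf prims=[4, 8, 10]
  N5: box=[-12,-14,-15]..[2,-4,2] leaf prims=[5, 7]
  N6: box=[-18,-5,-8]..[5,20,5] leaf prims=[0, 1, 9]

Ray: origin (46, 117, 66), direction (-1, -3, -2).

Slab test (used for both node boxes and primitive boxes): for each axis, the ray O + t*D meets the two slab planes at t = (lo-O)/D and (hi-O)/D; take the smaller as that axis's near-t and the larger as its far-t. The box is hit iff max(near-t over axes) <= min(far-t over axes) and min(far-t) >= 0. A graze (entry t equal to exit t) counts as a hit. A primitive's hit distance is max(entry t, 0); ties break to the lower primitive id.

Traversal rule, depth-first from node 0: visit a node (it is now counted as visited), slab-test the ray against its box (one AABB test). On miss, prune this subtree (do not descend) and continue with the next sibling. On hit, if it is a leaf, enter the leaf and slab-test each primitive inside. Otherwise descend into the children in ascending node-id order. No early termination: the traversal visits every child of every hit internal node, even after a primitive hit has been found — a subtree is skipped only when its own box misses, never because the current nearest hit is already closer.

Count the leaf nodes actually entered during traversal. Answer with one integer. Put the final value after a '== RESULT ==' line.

Trace the traversal:
N0 x:[26,64] y:[97/3,131/3] z:[61/2,42] -> hit [97/3,42], descend [1, 2]
  N1 x:[26,40] y:[98/3,125/3] z:[65/2,42] -> hit [98/3,40], descend [3, 4]
    N3 x:[32,38] y:[98/3,113/3] z:[65/2,39] -> hit [98/3,113/3] leaf, test {P2@t=75/2, P3(miss), P6@t=98/3}
    N4 x:[26,40] y:[37,125/3] z:[37,42] -> hit [37,40] leaf, test {P4(miss), P8(miss), P10(miss)}
  N2 x:[41,64] y:[97/3,131/3] z:[61/2,81/2] -> miss, prune

Summary -> nodes [0, 1, 3, 4, 2]; box-tests=5; leaf-entries=2; first=P6

== RESULT ==
2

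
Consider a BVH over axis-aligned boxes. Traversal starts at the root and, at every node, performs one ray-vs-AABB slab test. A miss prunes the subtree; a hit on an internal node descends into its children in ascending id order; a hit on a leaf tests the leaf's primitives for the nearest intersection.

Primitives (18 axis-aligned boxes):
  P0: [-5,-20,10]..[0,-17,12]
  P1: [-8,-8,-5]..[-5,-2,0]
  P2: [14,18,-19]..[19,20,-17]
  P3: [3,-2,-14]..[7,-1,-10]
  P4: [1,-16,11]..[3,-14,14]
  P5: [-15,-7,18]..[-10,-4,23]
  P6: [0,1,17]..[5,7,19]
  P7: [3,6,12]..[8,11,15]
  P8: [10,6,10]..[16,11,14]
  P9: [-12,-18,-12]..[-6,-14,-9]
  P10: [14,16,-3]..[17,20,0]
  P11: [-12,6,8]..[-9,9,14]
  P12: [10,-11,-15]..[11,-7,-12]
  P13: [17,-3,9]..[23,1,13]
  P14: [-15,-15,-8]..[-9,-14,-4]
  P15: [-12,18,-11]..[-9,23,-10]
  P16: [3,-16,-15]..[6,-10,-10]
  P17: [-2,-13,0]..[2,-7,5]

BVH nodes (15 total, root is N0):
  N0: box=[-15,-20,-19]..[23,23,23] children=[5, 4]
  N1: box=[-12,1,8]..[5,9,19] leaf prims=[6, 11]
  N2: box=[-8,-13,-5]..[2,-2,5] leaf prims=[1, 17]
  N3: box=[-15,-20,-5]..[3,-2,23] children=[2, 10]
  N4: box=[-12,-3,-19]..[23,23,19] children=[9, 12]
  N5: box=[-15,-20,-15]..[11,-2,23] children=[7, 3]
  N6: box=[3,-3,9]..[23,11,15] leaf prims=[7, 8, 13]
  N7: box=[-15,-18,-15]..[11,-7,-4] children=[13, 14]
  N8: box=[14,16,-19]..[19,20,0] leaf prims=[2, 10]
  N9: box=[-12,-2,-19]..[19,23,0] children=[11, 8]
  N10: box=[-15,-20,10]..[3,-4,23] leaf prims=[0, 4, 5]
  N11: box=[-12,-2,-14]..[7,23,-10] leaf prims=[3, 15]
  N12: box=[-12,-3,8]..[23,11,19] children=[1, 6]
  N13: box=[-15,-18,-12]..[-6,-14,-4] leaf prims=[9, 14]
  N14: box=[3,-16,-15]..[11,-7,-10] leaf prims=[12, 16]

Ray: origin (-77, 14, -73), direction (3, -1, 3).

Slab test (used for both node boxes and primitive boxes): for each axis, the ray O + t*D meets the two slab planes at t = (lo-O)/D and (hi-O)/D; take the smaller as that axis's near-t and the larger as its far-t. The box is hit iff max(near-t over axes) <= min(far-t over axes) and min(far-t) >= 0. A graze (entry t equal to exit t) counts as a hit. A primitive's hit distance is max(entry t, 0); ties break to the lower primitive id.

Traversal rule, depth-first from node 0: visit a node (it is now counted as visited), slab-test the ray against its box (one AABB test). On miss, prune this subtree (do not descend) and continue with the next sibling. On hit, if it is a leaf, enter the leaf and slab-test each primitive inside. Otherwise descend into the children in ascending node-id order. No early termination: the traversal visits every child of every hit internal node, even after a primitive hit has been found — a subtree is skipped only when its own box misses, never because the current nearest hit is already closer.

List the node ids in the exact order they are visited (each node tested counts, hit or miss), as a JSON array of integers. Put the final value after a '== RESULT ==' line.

Walk:
N0 x:[62/3,100/3] y:[-9,34] z:[18,32] -> hit [62/3,32], descend [4, 5]
  N4 x:[65/3,100/3] y:[-9,17] z:[18,92/3] -> miss, prune
  N5 x:[62/3,88/3] y:[16,34] z:[58/3,32] -> hit [62/3,88/3], descend [3, 7]
    N3 x:[62/3,80/3] y:[16,34] z:[68/3,32] -> hit [68/3,80/3], descend [2, 10]
      N2 x:[23,79/3] y:[16,27] z:[68/3,26] -> hit [23,26] leaf, test {P1(miss), P17@t=25}
      N10 x:[62/3,80/3] y:[18,34] z:[83/3,32] -> miss, prune
    N7 x:[62/3,88/3] y:[21,32] z:[58/3,23] -> hit [21,23], descend [13, 14]
      N13 x:[62/3,71/3] y:[28,32] z:[61/3,23] -> miss, prune
      N14 x:[80/3,88/3] y:[21,30] z:[58/3,21] -> miss, prune

Summary -> nodes [0, 4, 5, 3, 2, 10, 7, 13, 14]; box-tests=9; leaf-entries=1; first=P17

== RESULT ==
[0, 4, 5, 3, 2, 10, 7, 13, 14]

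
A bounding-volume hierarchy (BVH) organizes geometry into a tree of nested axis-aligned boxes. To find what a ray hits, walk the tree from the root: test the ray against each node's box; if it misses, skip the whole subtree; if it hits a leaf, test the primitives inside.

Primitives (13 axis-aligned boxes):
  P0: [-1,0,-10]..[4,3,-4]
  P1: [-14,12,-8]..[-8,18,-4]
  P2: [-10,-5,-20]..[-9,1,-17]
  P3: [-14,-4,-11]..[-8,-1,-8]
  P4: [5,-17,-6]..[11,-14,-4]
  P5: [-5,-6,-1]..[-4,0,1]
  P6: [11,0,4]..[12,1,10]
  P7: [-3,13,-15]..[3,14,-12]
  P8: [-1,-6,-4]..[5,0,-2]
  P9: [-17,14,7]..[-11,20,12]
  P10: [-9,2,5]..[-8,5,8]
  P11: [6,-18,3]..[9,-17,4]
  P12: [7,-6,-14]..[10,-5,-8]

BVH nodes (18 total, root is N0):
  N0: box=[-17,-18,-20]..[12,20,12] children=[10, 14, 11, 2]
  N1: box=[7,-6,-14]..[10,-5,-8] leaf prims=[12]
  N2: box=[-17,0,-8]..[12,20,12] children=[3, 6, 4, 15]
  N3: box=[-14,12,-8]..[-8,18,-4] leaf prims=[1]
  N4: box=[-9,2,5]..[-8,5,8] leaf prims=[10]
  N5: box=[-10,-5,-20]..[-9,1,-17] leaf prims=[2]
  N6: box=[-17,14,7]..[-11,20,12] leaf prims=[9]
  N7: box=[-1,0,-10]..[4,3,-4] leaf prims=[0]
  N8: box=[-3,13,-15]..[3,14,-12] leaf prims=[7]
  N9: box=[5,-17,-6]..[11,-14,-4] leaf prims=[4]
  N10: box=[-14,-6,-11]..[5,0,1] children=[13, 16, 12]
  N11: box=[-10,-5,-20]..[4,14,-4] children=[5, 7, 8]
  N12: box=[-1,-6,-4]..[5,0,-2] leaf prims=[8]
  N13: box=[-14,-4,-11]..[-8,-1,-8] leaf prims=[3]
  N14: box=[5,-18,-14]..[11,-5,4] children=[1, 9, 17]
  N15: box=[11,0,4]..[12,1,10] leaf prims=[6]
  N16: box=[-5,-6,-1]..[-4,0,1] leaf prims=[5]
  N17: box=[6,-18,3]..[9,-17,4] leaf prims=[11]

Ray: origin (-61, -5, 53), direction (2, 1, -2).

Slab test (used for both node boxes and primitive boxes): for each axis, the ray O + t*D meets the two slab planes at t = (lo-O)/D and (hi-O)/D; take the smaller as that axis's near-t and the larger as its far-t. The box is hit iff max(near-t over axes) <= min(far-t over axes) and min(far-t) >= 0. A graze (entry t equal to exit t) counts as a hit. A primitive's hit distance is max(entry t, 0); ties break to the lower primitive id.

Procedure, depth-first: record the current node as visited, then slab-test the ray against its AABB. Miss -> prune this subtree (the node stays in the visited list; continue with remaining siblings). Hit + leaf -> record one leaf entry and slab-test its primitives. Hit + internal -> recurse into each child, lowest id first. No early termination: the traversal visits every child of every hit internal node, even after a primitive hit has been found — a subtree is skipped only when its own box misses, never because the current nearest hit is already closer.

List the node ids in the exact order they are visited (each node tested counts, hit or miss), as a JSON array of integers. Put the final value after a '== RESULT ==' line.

Trace the traversal:
N0 x:[22,73/2] y:[-13,25] z:[41/2,73/2] -> hit [22,25], descend [2, 10, 11, 14]
  N2 x:[22,73/2] y:[5,25] z:[41/2,61/2] -> hit [22,25], descend [3, 4, 6, 15]
    N3 x:[47/2,53/2] y:[17,23] z:[57/2,61/2] -> miss, prune
    N4 x:[26,53/2] y:[7,10] z:[45/2,24] -> miss, prune
    N6 x:[22,25] y:[19,25] z:[41/2,23] -> hit [22,23] leaf, test {P9@t=22}
    N15 x:[36,73/2] y:[5,6] z:[43/2,49/2] -> miss, prune
  N10 x:[47/2,33] y:[-1,5] z:[26,32] -> miss, prune
  N11 x:[51/2,65/2] y:[0,19] z:[57/2,73/2] -> miss, prune
  N14 x:[33,36] y:[-13,0] z:[49/2,67/2] -> miss, prune

Visited [0, 2, 3, 4, 6, 15, 10, 11, 14]. Tests: 9 box, 1 leaf. Nearest: P9.

== RESULT ==
[0, 2, 3, 4, 6, 15, 10, 11, 14]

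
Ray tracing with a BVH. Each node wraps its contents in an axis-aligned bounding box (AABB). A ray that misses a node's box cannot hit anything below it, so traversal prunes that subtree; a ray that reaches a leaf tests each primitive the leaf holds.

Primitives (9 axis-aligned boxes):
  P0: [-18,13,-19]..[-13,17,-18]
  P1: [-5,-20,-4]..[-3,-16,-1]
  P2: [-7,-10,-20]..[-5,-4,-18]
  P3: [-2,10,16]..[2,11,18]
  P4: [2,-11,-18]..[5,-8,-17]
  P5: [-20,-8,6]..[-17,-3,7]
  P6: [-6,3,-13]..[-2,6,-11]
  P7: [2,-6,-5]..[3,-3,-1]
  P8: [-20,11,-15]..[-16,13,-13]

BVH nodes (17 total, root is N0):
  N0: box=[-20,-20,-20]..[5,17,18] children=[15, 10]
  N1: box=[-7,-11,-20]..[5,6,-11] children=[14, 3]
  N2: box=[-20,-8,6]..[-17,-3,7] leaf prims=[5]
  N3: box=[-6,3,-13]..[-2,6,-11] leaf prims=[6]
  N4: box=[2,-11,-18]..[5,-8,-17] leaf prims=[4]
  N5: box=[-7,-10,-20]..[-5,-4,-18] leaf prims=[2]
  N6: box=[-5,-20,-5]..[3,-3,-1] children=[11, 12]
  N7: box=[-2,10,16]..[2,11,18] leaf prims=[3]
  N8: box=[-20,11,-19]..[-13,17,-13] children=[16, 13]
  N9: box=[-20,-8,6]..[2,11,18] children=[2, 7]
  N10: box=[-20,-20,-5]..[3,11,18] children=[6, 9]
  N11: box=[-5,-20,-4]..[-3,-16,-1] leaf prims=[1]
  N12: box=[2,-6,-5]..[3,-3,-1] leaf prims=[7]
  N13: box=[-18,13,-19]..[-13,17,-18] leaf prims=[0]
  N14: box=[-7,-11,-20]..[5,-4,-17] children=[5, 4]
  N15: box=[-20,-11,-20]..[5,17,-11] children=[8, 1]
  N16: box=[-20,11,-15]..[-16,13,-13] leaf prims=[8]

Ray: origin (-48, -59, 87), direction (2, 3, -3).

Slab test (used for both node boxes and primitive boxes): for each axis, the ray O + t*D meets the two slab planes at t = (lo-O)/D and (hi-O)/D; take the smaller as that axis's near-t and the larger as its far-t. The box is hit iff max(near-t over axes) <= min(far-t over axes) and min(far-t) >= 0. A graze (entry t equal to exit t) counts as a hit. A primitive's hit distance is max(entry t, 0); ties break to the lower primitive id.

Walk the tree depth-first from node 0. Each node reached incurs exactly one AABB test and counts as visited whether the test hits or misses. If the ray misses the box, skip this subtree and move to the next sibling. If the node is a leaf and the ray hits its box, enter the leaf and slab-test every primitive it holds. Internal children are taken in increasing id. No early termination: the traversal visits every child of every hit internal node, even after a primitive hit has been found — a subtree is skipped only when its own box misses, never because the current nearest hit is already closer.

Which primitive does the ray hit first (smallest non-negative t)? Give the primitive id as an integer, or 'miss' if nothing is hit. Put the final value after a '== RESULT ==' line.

Traverse from the root:
N0 x:[14,53/2] y:[13,76/3] z:[23,107/3] -> hit [23,76/3], descend [10, 15]
  N10 x:[14,51/2] y:[13,70/3] z:[23,92/3] -> hit [23,70/3], descend [6, 9]
    N6 x:[43/2,51/2] y:[13,56/3] z:[88/3,92/3] -> miss, prune
    N9 x:[14,25] y:[17,70/3] z:[23,27] -> hit [23,70/3], descend [2, 7]
      N2 x:[14,31/2] y:[17,56/3] z:[80/3,27] -> miss, prune
      N7 x:[23,25] y:[23,70/3] z:[23,71/3] -> hit [23,70/3] leaf, test {P3@t=23}
  N15 x:[14,53/2] y:[16,76/3] z:[98/3,107/3] -> miss, prune

order=[0, 10, 6, 9, 2, 7, 15]  |boxes|=7  |leaves|=1  hit=P3

== RESULT ==
3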